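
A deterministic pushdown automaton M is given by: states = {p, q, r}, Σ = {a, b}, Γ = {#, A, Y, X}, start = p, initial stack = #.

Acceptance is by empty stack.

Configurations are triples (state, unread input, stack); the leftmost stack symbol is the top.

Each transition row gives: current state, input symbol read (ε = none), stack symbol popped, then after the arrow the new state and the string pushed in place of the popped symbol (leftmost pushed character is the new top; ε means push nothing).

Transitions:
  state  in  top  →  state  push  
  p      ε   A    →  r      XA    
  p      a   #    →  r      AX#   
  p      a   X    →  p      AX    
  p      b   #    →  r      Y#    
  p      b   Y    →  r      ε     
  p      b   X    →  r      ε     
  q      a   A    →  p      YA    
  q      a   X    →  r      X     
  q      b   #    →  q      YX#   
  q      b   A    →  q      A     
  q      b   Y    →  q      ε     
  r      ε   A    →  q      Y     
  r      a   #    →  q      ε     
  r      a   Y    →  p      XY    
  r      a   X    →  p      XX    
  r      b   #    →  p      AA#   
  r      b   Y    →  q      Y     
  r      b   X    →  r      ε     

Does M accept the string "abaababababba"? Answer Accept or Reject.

(p, abaababababba, #)
  read a, top #: go to r, push AX# → (r, baababababba, AX#)
  ε-move, top A: go to q, push Y → (q, baababababba, YX#)
  read b, top Y: go to q, push ε → (q, aababababba, X#)
  read a, top X: go to r, push X → (r, ababababba, X#)
  read a, top X: go to p, push XX → (p, babababba, XX#)
  read b, top X: go to r, push ε → (r, abababba, X#)
  read a, top X: go to p, push XX → (p, bababba, XX#)
  read b, top X: go to r, push ε → (r, ababba, X#)
  read a, top X: go to p, push XX → (p, babba, XX#)
  read b, top X: go to r, push ε → (r, abba, X#)
  read a, top X: go to p, push XX → (p, bba, XX#)
  read b, top X: go to r, push ε → (r, ba, X#)
  read b, top X: go to r, push ε → (r, a, #)
  read a, top #: go to q, push ε → (q, ε, ε)
All input consumed and the stack is empty.

Accept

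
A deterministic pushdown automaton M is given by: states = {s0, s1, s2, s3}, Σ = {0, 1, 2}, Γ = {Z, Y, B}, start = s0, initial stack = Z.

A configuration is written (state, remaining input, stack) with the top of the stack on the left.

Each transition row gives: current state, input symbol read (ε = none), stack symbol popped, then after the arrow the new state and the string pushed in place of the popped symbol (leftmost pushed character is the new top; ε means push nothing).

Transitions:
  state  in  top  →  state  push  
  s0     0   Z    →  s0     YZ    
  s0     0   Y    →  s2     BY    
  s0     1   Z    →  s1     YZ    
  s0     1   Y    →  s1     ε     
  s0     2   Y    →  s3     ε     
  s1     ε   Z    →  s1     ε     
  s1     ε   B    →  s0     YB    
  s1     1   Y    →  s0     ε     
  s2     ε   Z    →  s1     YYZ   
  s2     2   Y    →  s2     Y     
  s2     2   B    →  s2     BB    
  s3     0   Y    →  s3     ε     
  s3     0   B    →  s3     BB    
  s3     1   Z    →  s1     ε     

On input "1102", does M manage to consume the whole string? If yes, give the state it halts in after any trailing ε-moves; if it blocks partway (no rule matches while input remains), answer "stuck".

(s0, 1102, Z)
  read 1, top Z: go to s1, push YZ → (s1, 102, YZ)
  read 1, top Y: go to s0, push ε → (s0, 02, Z)
  read 0, top Z: go to s0, push YZ → (s0, 2, YZ)
  read 2, top Y: go to s3, push ε → (s3, ε, Z)
All input consumed; M is in state s3.

s3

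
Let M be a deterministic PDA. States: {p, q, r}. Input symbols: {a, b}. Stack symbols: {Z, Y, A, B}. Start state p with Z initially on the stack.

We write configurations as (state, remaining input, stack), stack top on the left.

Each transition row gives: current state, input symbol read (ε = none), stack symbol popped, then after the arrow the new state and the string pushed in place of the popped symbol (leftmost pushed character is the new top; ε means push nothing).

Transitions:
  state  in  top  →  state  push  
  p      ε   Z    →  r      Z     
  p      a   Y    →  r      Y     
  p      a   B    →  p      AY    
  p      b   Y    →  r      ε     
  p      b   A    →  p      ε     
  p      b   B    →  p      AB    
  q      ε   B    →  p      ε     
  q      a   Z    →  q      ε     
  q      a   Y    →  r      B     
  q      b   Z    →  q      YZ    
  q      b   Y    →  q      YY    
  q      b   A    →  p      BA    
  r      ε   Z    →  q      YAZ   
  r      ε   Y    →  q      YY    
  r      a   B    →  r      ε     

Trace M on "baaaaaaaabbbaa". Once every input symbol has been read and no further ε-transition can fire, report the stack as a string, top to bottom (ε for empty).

YYYYYAZ

(p, baaaaaaaabbbaa, Z)
  ε-move, top Z: go to r, push Z → (r, baaaaaaaabbbaa, Z)
  ε-move, top Z: go to q, push YAZ → (q, baaaaaaaabbbaa, YAZ)
  read b, top Y: go to q, push YY → (q, aaaaaaaabbbaa, YYAZ)
  read a, top Y: go to r, push B → (r, aaaaaaabbbaa, BYAZ)
  read a, top B: go to r, push ε → (r, aaaaaabbbaa, YAZ)
  ε-move, top Y: go to q, push YY → (q, aaaaaabbbaa, YYAZ)
  read a, top Y: go to r, push B → (r, aaaaabbbaa, BYAZ)
  read a, top B: go to r, push ε → (r, aaaabbbaa, YAZ)
  ε-move, top Y: go to q, push YY → (q, aaaabbbaa, YYAZ)
  read a, top Y: go to r, push B → (r, aaabbbaa, BYAZ)
  read a, top B: go to r, push ε → (r, aabbbaa, YAZ)
  ε-move, top Y: go to q, push YY → (q, aabbbaa, YYAZ)
  read a, top Y: go to r, push B → (r, abbbaa, BYAZ)
  read a, top B: go to r, push ε → (r, bbbaa, YAZ)
  ε-move, top Y: go to q, push YY → (q, bbbaa, YYAZ)
  read b, top Y: go to q, push YY → (q, bbaa, YYYAZ)
  read b, top Y: go to q, push YY → (q, baa, YYYYAZ)
  read b, top Y: go to q, push YY → (q, aa, YYYYYAZ)
  read a, top Y: go to r, push B → (r, a, BYYYYAZ)
  read a, top B: go to r, push ε → (r, ε, YYYYAZ)
  ε-move, top Y: go to q, push YY → (q, ε, YYYYYAZ)
All input consumed in state q with stack YYYYYAZ.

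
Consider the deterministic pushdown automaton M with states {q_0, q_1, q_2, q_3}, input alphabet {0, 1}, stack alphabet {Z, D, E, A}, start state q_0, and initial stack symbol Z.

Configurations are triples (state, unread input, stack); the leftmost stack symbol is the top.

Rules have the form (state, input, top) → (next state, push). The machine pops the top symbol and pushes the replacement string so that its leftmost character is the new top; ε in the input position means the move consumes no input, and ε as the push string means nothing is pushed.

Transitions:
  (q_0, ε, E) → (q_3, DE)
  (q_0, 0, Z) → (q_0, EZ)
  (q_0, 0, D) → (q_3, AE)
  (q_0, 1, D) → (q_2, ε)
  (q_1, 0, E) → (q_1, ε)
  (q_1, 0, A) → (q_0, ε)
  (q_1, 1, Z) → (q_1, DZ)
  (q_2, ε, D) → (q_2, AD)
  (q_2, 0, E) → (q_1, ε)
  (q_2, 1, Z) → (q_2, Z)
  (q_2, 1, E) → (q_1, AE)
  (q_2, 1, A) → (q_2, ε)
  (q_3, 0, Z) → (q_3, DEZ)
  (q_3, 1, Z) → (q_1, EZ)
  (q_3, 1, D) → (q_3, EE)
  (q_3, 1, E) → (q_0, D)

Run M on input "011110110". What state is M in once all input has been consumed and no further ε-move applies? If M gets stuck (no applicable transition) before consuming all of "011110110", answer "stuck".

(q_0, 011110110, Z)
  read 0, top Z: go to q_0, push EZ → (q_0, 11110110, EZ)
  ε-move, top E: go to q_3, push DE → (q_3, 11110110, DEZ)
  read 1, top D: go to q_3, push EE → (q_3, 1110110, EEEZ)
  read 1, top E: go to q_0, push D → (q_0, 110110, DEEZ)
  read 1, top D: go to q_2, push ε → (q_2, 10110, EEZ)
  read 1, top E: go to q_1, push AE → (q_1, 0110, AEEZ)
  read 0, top A: go to q_0, push ε → (q_0, 110, EEZ)
  ε-move, top E: go to q_3, push DE → (q_3, 110, DEEZ)
  read 1, top D: go to q_3, push EE → (q_3, 10, EEEEZ)
  read 1, top E: go to q_0, push D → (q_0, 0, DEEEZ)
  read 0, top D: go to q_3, push AE → (q_3, ε, AEEEEZ)
All input consumed; M is in state q_3.

q_3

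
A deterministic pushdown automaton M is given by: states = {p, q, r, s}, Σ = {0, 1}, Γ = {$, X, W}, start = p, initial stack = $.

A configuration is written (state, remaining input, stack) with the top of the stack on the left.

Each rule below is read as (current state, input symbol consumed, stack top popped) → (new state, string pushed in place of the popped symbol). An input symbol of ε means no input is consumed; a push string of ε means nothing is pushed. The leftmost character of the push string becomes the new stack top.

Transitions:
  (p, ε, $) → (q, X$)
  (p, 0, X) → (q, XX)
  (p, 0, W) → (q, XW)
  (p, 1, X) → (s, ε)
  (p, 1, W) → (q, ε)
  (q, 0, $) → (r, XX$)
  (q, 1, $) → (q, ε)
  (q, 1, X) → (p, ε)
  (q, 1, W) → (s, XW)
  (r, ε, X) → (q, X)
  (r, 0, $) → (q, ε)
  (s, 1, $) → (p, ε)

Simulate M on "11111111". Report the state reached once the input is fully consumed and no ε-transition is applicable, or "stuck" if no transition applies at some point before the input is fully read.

(p, 11111111, $)
  ε-move, top $: go to q, push X$ → (q, 11111111, X$)
  read 1, top X: go to p, push ε → (p, 1111111, $)
  ε-move, top $: go to q, push X$ → (q, 1111111, X$)
  read 1, top X: go to p, push ε → (p, 111111, $)
  ε-move, top $: go to q, push X$ → (q, 111111, X$)
  read 1, top X: go to p, push ε → (p, 11111, $)
  ε-move, top $: go to q, push X$ → (q, 11111, X$)
  read 1, top X: go to p, push ε → (p, 1111, $)
  ε-move, top $: go to q, push X$ → (q, 1111, X$)
  read 1, top X: go to p, push ε → (p, 111, $)
  ε-move, top $: go to q, push X$ → (q, 111, X$)
  read 1, top X: go to p, push ε → (p, 11, $)
  ε-move, top $: go to q, push X$ → (q, 11, X$)
  read 1, top X: go to p, push ε → (p, 1, $)
  ε-move, top $: go to q, push X$ → (q, 1, X$)
  read 1, top X: go to p, push ε → (p, ε, $)
  ε-move, top $: go to q, push X$ → (q, ε, X$)
All input consumed; M is in state q.

q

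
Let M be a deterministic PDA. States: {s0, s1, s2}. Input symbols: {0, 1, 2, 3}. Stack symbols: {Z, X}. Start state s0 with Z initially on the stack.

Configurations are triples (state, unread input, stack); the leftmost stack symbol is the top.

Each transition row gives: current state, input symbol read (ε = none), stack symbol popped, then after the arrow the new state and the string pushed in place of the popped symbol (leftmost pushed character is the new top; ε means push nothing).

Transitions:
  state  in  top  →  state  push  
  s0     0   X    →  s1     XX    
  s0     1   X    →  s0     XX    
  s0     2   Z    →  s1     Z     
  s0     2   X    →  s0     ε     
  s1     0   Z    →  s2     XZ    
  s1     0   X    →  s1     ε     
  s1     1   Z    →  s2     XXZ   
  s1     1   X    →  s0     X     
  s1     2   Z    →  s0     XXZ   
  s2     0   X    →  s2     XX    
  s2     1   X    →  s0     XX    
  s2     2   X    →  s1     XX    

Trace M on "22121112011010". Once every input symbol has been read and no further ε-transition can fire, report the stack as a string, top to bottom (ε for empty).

XXXXXXXXZ

(s0, 22121112011010, Z)
  read 2, top Z: go to s1, push Z → (s1, 2121112011010, Z)
  read 2, top Z: go to s0, push XXZ → (s0, 121112011010, XXZ)
  read 1, top X: go to s0, push XX → (s0, 21112011010, XXXZ)
  read 2, top X: go to s0, push ε → (s0, 1112011010, XXZ)
  read 1, top X: go to s0, push XX → (s0, 112011010, XXXZ)
  read 1, top X: go to s0, push XX → (s0, 12011010, XXXXZ)
  read 1, top X: go to s0, push XX → (s0, 2011010, XXXXXZ)
  read 2, top X: go to s0, push ε → (s0, 011010, XXXXZ)
  read 0, top X: go to s1, push XX → (s1, 11010, XXXXXZ)
  read 1, top X: go to s0, push X → (s0, 1010, XXXXXZ)
  read 1, top X: go to s0, push XX → (s0, 010, XXXXXXZ)
  read 0, top X: go to s1, push XX → (s1, 10, XXXXXXXZ)
  read 1, top X: go to s0, push X → (s0, 0, XXXXXXXZ)
  read 0, top X: go to s1, push XX → (s1, ε, XXXXXXXXZ)
All input consumed in state s1 with stack XXXXXXXXZ.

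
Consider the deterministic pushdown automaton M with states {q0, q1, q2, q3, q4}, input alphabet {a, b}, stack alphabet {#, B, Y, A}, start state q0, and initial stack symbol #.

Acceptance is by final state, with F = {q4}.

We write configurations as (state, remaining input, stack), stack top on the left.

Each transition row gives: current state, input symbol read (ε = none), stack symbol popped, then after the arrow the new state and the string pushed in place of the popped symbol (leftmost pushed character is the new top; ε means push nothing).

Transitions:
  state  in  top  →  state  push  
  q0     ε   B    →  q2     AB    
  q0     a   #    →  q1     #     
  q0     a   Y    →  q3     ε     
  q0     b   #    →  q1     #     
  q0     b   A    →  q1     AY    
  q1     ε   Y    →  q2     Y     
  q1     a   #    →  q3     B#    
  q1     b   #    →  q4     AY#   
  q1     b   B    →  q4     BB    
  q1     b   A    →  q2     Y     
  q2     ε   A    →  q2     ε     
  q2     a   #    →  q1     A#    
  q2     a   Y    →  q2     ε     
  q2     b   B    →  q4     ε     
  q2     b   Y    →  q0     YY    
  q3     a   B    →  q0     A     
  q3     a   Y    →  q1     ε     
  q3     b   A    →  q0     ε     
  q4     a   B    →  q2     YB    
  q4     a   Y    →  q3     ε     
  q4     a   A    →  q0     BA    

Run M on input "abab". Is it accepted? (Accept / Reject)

(q0, abab, #)
  read a, top #: go to q1, push # → (q1, bab, #)
  read b, top #: go to q4, push AY# → (q4, ab, AY#)
  read a, top A: go to q0, push BA → (q0, b, BAY#)
  ε-move, top B: go to q2, push AB → (q2, b, ABAY#)
  ε-move, top A: go to q2, push ε → (q2, b, BAY#)
  read b, top B: go to q4, push ε → (q4, ε, AY#)
All input consumed; state q4 ∈ F.

Accept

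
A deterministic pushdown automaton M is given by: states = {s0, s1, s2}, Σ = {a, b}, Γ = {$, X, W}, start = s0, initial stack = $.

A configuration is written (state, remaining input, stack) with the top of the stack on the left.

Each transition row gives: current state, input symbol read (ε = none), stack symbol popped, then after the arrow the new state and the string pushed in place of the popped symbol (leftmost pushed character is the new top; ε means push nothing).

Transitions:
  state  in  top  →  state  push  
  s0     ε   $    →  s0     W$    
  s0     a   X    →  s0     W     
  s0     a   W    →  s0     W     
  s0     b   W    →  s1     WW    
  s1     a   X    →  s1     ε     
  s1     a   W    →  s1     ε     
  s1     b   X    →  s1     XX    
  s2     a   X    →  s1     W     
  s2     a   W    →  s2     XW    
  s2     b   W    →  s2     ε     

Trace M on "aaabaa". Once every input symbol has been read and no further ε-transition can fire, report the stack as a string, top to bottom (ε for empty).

$

(s0, aaabaa, $) ⊢ (s0, aaabaa, W$) ⊢ (s0, aabaa, W$) ⊢ (s0, abaa, W$) ⊢ (s0, baa, W$) ⊢ (s1, aa, WW$) ⊢ (s1, a, W$) ⊢ (s1, ε, $)
All input consumed in state s1 with stack $.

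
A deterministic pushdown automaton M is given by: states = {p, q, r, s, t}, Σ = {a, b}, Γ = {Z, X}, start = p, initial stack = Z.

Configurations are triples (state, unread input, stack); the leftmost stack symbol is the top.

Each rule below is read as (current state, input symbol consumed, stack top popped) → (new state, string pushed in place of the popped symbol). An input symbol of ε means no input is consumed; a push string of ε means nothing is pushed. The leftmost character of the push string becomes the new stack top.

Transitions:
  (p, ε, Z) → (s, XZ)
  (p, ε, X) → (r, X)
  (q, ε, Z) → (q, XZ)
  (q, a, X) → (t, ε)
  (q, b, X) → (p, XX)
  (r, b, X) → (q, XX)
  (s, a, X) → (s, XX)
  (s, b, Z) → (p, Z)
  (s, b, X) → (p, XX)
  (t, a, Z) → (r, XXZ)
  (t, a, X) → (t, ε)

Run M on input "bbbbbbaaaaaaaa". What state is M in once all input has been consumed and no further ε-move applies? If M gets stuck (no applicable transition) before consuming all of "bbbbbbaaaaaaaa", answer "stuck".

r

(p, bbbbbbaaaaaaaa, Z) ⊢ (s, bbbbbbaaaaaaaa, XZ) ⊢ (p, bbbbbaaaaaaaa, XXZ) ⊢ (r, bbbbbaaaaaaaa, XXZ) ⊢ (q, bbbbaaaaaaaa, XXXZ) ⊢ (p, bbbaaaaaaaa, XXXXZ) ⊢ (r, bbbaaaaaaaa, XXXXZ) ⊢ (q, bbaaaaaaaa, XXXXXZ) ⊢ (p, baaaaaaaa, XXXXXXZ) ⊢ (r, baaaaaaaa, XXXXXXZ) ⊢ (q, aaaaaaaa, XXXXXXXZ) ⊢ (t, aaaaaaa, XXXXXXZ) ⊢ (t, aaaaaa, XXXXXZ) ⊢ (t, aaaaa, XXXXZ) ⊢ (t, aaaa, XXXZ) ⊢ (t, aaa, XXZ) ⊢ (t, aa, XZ) ⊢ (t, a, Z) ⊢ (r, ε, XXZ)
All input consumed; M is in state r.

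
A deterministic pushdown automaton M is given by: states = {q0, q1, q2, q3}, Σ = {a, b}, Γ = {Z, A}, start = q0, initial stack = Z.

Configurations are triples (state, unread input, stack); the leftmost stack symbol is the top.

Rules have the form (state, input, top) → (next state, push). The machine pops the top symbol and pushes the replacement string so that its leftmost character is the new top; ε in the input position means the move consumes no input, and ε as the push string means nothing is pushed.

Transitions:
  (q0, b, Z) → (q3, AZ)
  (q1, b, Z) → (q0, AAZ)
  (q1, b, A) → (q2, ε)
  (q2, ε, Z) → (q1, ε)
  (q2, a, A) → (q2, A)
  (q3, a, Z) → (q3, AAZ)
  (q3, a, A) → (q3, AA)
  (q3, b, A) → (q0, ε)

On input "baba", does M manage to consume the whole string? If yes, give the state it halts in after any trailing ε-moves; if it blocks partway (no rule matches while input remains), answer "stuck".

stuck

(q0, baba, Z) ⊢ (q3, aba, AZ) ⊢ (q3, ba, AAZ) ⊢ (q0, a, AZ)
No transition for (q0, a, top A); M blocks with input a remaining.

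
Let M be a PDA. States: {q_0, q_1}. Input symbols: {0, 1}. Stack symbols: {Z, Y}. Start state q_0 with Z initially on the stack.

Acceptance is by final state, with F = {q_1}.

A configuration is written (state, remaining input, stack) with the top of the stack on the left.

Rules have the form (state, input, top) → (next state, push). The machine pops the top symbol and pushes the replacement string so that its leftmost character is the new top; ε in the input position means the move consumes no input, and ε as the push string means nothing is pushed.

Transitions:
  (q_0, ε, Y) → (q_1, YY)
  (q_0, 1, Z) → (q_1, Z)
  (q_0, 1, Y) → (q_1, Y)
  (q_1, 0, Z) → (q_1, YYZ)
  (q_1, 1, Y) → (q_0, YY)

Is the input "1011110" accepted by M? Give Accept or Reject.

Reject

No computation consumes all input and reaches a final state.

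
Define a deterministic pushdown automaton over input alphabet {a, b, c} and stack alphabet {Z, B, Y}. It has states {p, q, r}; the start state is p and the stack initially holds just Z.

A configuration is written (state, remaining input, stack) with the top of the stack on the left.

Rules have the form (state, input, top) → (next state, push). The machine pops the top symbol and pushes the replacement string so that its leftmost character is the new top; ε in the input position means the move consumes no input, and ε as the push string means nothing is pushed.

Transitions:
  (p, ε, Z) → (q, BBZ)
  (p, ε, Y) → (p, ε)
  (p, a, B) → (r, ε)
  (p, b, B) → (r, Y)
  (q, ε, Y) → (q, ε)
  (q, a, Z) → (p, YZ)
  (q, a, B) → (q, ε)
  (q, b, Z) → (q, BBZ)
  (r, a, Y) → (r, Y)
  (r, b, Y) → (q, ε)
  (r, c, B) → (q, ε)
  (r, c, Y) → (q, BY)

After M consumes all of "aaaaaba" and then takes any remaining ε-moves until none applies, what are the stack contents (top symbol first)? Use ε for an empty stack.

BZ

(p, aaaaaba, Z)
  ε-move, top Z: go to q, push BBZ → (q, aaaaaba, BBZ)
  read a, top B: go to q, push ε → (q, aaaaba, BZ)
  read a, top B: go to q, push ε → (q, aaaba, Z)
  read a, top Z: go to p, push YZ → (p, aaba, YZ)
  ε-move, top Y: go to p, push ε → (p, aaba, Z)
  ε-move, top Z: go to q, push BBZ → (q, aaba, BBZ)
  read a, top B: go to q, push ε → (q, aba, BZ)
  read a, top B: go to q, push ε → (q, ba, Z)
  read b, top Z: go to q, push BBZ → (q, a, BBZ)
  read a, top B: go to q, push ε → (q, ε, BZ)
All input consumed in state q with stack BZ.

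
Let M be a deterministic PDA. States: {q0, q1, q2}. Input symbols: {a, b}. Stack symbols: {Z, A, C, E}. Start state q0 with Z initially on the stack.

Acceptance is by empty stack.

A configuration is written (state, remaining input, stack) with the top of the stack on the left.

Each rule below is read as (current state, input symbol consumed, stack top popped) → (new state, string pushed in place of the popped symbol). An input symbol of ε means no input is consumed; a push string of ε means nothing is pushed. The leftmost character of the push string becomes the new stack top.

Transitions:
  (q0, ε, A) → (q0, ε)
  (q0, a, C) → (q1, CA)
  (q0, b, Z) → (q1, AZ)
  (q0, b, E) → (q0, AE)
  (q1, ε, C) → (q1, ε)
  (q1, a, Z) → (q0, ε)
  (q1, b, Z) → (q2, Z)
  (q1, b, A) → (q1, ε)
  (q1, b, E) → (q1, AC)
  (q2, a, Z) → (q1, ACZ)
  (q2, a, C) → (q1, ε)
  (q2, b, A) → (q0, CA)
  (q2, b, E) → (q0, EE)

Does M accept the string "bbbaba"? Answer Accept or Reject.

(q0, bbbaba, Z) ⊢ (q1, bbaba, AZ) ⊢ (q1, baba, Z) ⊢ (q2, aba, Z) ⊢ (q1, ba, ACZ) ⊢ (q1, a, CZ) ⊢ (q1, a, Z) ⊢ (q0, ε, ε)
All input consumed and the stack is empty.

Accept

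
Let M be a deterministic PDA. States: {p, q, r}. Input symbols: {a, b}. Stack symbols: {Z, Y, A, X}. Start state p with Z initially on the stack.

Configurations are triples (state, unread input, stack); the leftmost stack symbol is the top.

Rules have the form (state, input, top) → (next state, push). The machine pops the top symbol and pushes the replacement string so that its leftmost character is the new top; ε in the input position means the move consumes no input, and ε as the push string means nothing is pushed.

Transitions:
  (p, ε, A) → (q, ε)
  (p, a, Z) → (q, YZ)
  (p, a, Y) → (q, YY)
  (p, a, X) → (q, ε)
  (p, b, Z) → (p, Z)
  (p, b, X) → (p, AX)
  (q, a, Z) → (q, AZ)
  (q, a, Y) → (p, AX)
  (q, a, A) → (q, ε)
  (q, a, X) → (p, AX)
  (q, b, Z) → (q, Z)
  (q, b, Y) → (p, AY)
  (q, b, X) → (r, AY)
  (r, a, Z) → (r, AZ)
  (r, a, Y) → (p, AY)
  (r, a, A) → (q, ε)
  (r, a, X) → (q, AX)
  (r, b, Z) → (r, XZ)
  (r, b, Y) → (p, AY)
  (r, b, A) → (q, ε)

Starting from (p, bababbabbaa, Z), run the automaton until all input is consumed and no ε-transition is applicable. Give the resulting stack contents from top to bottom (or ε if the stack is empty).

XZ

(p, bababbabbaa, Z)
  read b, top Z: go to p, push Z → (p, ababbabbaa, Z)
  read a, top Z: go to q, push YZ → (q, babbabbaa, YZ)
  read b, top Y: go to p, push AY → (p, abbabbaa, AYZ)
  ε-move, top A: go to q, push ε → (q, abbabbaa, YZ)
  read a, top Y: go to p, push AX → (p, bbabbaa, AXZ)
  ε-move, top A: go to q, push ε → (q, bbabbaa, XZ)
  read b, top X: go to r, push AY → (r, babbaa, AYZ)
  read b, top A: go to q, push ε → (q, abbaa, YZ)
  read a, top Y: go to p, push AX → (p, bbaa, AXZ)
  ε-move, top A: go to q, push ε → (q, bbaa, XZ)
  read b, top X: go to r, push AY → (r, baa, AYZ)
  read b, top A: go to q, push ε → (q, aa, YZ)
  read a, top Y: go to p, push AX → (p, a, AXZ)
  ε-move, top A: go to q, push ε → (q, a, XZ)
  read a, top X: go to p, push AX → (p, ε, AXZ)
  ε-move, top A: go to q, push ε → (q, ε, XZ)
All input consumed in state q with stack XZ.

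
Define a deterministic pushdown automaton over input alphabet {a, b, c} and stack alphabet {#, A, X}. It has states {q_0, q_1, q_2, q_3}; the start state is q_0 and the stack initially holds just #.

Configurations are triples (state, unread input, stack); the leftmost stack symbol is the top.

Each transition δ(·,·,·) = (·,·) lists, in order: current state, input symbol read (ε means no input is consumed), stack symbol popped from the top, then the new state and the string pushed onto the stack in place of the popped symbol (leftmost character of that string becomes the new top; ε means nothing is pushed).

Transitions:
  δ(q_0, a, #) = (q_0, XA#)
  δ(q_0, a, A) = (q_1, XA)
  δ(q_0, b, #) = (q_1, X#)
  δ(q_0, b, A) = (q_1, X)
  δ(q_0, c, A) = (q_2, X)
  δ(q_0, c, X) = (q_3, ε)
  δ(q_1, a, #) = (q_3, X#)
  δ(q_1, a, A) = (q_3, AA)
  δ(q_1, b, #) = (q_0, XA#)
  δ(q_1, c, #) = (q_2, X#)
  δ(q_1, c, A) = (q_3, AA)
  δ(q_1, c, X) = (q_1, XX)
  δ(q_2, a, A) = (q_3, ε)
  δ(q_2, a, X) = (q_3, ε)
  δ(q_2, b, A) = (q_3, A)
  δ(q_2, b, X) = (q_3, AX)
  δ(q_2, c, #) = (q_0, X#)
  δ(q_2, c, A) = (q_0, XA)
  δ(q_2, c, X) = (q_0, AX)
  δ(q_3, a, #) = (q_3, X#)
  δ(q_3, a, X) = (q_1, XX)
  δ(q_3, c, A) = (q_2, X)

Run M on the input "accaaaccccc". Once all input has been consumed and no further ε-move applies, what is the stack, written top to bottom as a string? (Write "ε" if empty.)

(q_0, accaaaccccc, #) ⊢ (q_0, ccaaaccccc, XA#) ⊢ (q_3, caaaccccc, A#) ⊢ (q_2, aaaccccc, X#) ⊢ (q_3, aaccccc, #) ⊢ (q_3, accccc, X#) ⊢ (q_1, ccccc, XX#) ⊢ (q_1, cccc, XXX#) ⊢ (q_1, ccc, XXXX#) ⊢ (q_1, cc, XXXXX#) ⊢ (q_1, c, XXXXXX#) ⊢ (q_1, ε, XXXXXXX#)
All input consumed in state q_1 with stack XXXXXXX#.

XXXXXXX#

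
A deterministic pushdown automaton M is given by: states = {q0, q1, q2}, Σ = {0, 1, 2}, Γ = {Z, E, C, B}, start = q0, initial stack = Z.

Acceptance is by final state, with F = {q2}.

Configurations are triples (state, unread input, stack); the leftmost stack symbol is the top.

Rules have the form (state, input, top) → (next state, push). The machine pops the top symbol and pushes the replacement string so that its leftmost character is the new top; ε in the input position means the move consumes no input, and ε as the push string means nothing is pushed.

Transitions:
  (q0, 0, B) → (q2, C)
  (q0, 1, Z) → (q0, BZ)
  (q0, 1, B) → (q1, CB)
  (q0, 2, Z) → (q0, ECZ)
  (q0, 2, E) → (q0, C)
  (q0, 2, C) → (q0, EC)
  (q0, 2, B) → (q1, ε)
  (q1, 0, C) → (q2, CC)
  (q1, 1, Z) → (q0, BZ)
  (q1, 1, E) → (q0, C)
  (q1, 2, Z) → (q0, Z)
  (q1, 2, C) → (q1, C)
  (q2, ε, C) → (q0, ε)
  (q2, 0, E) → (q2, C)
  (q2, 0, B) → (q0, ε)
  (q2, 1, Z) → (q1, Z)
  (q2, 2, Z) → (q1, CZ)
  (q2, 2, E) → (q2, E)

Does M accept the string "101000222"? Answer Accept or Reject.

Reject

(q0, 101000222, Z) ⊢ (q0, 01000222, BZ) ⊢ (q2, 1000222, CZ) ⊢ (q0, 1000222, Z) ⊢ (q0, 000222, BZ) ⊢ (q2, 00222, CZ) ⊢ (q0, 00222, Z)
No transition applies at (q0, 00222, Z); input not fully consumed.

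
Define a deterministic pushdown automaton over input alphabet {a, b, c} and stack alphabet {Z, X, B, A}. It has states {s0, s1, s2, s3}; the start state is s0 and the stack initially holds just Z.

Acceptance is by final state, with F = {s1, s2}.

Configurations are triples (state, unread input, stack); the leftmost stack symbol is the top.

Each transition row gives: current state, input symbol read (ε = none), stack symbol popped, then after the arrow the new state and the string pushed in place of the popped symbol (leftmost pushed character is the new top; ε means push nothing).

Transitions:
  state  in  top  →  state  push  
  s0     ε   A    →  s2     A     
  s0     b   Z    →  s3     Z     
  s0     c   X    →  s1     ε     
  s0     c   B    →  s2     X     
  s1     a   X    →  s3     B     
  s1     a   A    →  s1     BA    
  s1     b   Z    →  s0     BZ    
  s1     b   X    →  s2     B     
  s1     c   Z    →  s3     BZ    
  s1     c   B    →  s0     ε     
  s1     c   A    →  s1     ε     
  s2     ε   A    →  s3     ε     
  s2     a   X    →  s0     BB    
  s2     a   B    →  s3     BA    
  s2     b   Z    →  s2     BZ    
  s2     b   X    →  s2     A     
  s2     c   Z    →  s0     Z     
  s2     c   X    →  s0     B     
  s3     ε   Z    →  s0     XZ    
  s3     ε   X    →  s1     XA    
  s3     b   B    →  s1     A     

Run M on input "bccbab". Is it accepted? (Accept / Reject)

Reject

(s0, bccbab, Z) ⊢ (s3, ccbab, Z) ⊢ (s0, ccbab, XZ) ⊢ (s1, cbab, Z) ⊢ (s3, bab, BZ) ⊢ (s1, ab, AZ) ⊢ (s1, b, BAZ)
No transition applies at (s1, b, BAZ); input not fully consumed.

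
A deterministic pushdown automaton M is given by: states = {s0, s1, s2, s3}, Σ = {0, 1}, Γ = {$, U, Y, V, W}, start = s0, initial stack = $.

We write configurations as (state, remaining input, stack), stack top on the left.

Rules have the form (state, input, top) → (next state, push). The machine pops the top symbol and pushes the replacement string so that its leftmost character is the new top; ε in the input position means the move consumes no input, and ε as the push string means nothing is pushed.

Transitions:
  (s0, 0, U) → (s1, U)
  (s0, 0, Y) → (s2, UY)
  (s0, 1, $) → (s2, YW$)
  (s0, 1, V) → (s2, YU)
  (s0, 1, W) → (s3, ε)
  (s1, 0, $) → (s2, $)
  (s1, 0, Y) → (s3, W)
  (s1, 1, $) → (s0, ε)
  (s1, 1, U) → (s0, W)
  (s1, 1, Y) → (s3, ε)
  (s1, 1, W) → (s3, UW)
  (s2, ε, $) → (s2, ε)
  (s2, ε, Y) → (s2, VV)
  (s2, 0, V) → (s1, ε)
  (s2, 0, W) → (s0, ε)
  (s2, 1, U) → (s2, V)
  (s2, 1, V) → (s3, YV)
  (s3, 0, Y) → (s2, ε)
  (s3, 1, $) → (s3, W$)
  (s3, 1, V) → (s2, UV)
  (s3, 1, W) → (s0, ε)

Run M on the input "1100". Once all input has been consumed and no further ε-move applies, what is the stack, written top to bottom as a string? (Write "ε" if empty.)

VW$

(s0, 1100, $) ⊢ (s2, 100, YW$) ⊢ (s2, 100, VVW$) ⊢ (s3, 00, YVVW$) ⊢ (s2, 0, VVW$) ⊢ (s1, ε, VW$)
All input consumed in state s1 with stack VW$.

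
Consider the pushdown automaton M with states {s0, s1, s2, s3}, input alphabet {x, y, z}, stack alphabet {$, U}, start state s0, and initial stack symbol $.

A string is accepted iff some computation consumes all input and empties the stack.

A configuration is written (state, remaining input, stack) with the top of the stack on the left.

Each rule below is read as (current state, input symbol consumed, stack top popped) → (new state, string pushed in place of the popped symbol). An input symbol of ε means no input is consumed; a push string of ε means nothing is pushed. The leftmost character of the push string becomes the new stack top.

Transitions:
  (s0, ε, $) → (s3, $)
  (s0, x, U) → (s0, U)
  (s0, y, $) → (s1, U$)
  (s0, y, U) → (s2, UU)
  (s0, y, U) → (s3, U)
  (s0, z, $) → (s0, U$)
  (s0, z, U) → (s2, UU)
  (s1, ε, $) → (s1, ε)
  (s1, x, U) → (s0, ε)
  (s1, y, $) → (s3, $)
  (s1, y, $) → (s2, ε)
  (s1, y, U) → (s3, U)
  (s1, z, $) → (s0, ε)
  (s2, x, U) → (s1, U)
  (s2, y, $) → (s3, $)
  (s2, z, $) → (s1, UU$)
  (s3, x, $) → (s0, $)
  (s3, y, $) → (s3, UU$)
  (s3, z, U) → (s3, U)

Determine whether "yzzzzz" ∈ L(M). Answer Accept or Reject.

No computation consumes all input and empties the stack.

Reject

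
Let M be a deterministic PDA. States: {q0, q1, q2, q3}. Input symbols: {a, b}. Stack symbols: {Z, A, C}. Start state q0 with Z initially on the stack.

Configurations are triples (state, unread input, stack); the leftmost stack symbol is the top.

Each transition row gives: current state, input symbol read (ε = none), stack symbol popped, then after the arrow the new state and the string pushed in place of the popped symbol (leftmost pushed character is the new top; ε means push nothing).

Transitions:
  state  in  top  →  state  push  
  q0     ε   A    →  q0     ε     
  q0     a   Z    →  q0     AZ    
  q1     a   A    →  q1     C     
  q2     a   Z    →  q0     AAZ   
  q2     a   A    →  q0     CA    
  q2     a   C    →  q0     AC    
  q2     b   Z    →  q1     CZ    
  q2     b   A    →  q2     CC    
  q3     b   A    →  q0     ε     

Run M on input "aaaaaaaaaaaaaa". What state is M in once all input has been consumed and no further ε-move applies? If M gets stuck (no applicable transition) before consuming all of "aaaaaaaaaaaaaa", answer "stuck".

q0

(q0, aaaaaaaaaaaaaa, Z) ⊢ (q0, aaaaaaaaaaaaa, AZ) ⊢ (q0, aaaaaaaaaaaaa, Z) ⊢ (q0, aaaaaaaaaaaa, AZ) ⊢ (q0, aaaaaaaaaaaa, Z) ⊢ (q0, aaaaaaaaaaa, AZ) ⊢ (q0, aaaaaaaaaaa, Z) ⊢ (q0, aaaaaaaaaa, AZ) ⊢ (q0, aaaaaaaaaa, Z) ⊢ (q0, aaaaaaaaa, AZ) ⊢ (q0, aaaaaaaaa, Z) ⊢ (q0, aaaaaaaa, AZ) ⊢ (q0, aaaaaaaa, Z) ⊢ (q0, aaaaaaa, AZ) ⊢ (q0, aaaaaaa, Z) ⊢ (q0, aaaaaa, AZ) ⊢ (q0, aaaaaa, Z) ⊢ (q0, aaaaa, AZ) ⊢ (q0, aaaaa, Z) ⊢ (q0, aaaa, AZ) ⊢ (q0, aaaa, Z) ⊢ (q0, aaa, AZ) ⊢ (q0, aaa, Z) ⊢ (q0, aa, AZ) ⊢ (q0, aa, Z) ⊢ (q0, a, AZ) ⊢ (q0, a, Z) ⊢ (q0, ε, AZ) ⊢ (q0, ε, Z)
All input consumed; M is in state q0.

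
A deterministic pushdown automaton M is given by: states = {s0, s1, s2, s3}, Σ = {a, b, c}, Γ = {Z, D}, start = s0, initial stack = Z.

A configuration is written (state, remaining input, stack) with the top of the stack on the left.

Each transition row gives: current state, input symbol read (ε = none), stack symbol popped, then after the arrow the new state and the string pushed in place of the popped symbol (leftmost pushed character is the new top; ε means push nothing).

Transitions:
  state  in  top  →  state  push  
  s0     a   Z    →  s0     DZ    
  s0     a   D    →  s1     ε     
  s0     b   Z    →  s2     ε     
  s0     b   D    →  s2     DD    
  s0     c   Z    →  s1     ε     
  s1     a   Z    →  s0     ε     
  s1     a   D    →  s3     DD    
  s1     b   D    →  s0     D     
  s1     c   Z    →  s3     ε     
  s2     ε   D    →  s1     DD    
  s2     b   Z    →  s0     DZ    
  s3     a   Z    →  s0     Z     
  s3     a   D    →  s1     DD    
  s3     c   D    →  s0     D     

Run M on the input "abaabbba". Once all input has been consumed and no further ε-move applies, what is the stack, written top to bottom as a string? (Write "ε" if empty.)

DDDDDDZ

(s0, abaabbba, Z)
  read a, top Z: go to s0, push DZ → (s0, baabbba, DZ)
  read b, top D: go to s2, push DD → (s2, aabbba, DDZ)
  ε-move, top D: go to s1, push DD → (s1, aabbba, DDDZ)
  read a, top D: go to s3, push DD → (s3, abbba, DDDDZ)
  read a, top D: go to s1, push DD → (s1, bbba, DDDDDZ)
  read b, top D: go to s0, push D → (s0, bba, DDDDDZ)
  read b, top D: go to s2, push DD → (s2, ba, DDDDDDZ)
  ε-move, top D: go to s1, push DD → (s1, ba, DDDDDDDZ)
  read b, top D: go to s0, push D → (s0, a, DDDDDDDZ)
  read a, top D: go to s1, push ε → (s1, ε, DDDDDDZ)
All input consumed in state s1 with stack DDDDDDZ.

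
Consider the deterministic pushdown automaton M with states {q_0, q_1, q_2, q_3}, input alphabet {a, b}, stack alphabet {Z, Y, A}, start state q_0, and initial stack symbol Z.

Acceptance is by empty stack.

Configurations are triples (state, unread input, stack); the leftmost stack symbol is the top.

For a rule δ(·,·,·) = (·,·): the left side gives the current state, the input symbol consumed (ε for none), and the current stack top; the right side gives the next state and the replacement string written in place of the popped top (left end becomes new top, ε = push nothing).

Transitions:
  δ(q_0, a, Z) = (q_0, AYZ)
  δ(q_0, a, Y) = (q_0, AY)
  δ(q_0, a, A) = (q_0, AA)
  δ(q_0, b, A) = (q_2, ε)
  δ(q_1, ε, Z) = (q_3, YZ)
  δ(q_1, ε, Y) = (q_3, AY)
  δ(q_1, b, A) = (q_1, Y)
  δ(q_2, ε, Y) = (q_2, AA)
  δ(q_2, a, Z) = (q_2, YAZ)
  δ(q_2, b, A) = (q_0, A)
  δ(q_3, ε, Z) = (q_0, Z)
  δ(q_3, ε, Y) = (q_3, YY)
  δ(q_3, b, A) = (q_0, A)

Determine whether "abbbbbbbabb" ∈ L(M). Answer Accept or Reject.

Reject

(q_0, abbbbbbbabb, Z) ⊢ (q_0, bbbbbbbabb, AYZ) ⊢ (q_2, bbbbbbabb, YZ) ⊢ (q_2, bbbbbbabb, AAZ) ⊢ (q_0, bbbbbabb, AAZ) ⊢ (q_2, bbbbabb, AZ) ⊢ (q_0, bbbabb, AZ) ⊢ (q_2, bbabb, Z)
No transition applies at (q_2, bbabb, Z); input not fully consumed.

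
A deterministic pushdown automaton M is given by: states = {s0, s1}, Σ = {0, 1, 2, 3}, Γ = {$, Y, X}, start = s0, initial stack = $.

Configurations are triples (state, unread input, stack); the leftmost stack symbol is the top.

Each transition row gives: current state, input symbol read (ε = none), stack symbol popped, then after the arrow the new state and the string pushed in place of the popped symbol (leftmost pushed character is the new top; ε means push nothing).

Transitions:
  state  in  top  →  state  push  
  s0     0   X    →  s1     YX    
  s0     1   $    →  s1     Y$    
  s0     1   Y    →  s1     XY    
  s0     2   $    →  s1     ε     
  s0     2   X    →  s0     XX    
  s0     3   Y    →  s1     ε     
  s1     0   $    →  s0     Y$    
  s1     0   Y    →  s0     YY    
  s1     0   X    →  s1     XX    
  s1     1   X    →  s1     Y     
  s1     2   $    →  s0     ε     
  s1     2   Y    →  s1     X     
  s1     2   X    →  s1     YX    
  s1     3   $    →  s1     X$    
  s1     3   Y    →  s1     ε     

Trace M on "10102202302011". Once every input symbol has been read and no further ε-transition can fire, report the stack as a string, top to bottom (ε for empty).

(s0, 10102202302011, $) ⊢ (s1, 0102202302011, Y$) ⊢ (s0, 102202302011, YY$) ⊢ (s1, 02202302011, XYY$) ⊢ (s1, 2202302011, XXYY$) ⊢ (s1, 202302011, YXXYY$) ⊢ (s1, 02302011, XXXYY$) ⊢ (s1, 2302011, XXXXYY$) ⊢ (s1, 302011, YXXXXYY$) ⊢ (s1, 02011, XXXXYY$) ⊢ (s1, 2011, XXXXXYY$) ⊢ (s1, 011, YXXXXXYY$) ⊢ (s0, 11, YYXXXXXYY$) ⊢ (s1, 1, XYYXXXXXYY$) ⊢ (s1, ε, YYYXXXXXYY$)
All input consumed in state s1 with stack YYYXXXXXYY$.

YYYXXXXXYY$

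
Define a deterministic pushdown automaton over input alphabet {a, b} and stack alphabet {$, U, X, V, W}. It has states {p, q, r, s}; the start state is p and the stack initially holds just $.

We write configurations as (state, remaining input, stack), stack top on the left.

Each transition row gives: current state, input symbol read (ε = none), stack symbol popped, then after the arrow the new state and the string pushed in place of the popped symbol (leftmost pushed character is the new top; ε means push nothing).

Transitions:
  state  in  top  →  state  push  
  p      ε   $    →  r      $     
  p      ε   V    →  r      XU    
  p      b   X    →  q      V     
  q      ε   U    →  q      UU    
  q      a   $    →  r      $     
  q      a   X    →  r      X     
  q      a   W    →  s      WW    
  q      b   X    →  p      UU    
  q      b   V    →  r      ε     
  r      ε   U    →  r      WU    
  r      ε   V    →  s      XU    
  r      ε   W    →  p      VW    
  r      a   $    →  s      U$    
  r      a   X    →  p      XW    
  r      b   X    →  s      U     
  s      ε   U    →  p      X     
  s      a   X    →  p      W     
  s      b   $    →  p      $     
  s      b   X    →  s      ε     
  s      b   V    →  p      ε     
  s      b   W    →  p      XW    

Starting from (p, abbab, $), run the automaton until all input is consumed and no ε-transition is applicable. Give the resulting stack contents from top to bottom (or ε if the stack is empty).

V$

(p, abbab, $) ⊢ (r, abbab, $) ⊢ (s, bbab, U$) ⊢ (p, bbab, X$) ⊢ (q, bab, V$) ⊢ (r, ab, $) ⊢ (s, b, U$) ⊢ (p, b, X$) ⊢ (q, ε, V$)
All input consumed in state q with stack V$.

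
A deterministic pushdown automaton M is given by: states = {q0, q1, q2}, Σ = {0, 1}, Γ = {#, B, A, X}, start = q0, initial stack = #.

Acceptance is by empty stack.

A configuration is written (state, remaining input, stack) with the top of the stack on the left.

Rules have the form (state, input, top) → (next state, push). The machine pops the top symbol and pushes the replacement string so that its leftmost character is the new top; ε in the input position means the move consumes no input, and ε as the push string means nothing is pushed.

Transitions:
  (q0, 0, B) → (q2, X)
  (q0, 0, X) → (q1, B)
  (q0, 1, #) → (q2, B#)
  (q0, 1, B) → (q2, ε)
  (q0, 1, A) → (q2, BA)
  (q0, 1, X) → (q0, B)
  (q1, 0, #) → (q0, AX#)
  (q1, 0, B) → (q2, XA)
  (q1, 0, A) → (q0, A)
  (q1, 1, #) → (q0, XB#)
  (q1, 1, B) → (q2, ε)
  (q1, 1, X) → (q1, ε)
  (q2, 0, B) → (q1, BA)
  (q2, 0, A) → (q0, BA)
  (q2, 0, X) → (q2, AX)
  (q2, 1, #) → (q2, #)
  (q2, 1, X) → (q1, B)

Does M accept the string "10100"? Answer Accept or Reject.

(q0, 10100, #)
  read 1, top #: go to q2, push B# → (q2, 0100, B#)
  read 0, top B: go to q1, push BA → (q1, 100, BA#)
  read 1, top B: go to q2, push ε → (q2, 00, A#)
  read 0, top A: go to q0, push BA → (q0, 0, BA#)
  read 0, top B: go to q2, push X → (q2, ε, XA#)
All input consumed; stack is XA#, not empty, and no further ε-move applies.

Reject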